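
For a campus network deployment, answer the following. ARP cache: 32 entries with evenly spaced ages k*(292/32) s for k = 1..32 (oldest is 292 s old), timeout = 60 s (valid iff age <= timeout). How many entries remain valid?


Ages are k * 292/32 s for k = 1..32 (spacing = 9.1250 s).
Entry k is valid iff k * 292/32 <= 60 iff k <= 32 * 60 / 292 = 6.5753
n_valid = floor(6.5753) = 6
(n_stale = 32 - 6 = 26)

6


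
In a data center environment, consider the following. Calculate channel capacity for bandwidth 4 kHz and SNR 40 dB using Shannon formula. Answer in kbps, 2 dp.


Given: B = 4 kHz, SNR = 40 dB
SNR linear = 10^(40/10) = 10000
1 + SNR = 10001
log2(10001) = 13.2878566418
C = 4 * 1000 * 13.2878566418 = 53151.4266 bps
C = 53.151427 kbps -> 53.15 kbps (2 dp)

53.15


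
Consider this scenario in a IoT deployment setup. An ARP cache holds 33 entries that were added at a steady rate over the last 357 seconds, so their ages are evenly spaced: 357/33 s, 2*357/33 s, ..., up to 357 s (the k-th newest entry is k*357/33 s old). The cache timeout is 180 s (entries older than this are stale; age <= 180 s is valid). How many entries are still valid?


Ages are k * 357/33 s for k = 1..33 (spacing = 10.8182 s).
Entry k is valid iff k * 357/33 <= 180 iff k <= 33 * 180 / 357 = 16.6387
n_valid = floor(16.6387) = 16
(n_stale = 33 - 16 = 17)

16


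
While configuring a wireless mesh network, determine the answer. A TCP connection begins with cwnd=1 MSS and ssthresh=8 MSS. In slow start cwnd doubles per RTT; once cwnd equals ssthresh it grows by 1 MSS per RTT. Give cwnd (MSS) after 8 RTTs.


RTT 0: cwnd = 1 MSS (initial)
RTT 1: cwnd = 2 MSS (slow start, doubled)
RTT 2: cwnd = 4 MSS (slow start, doubled)
RTT 3: cwnd = 8 MSS (slow start, doubled)
RTT 4: cwnd = 9 MSS (congestion avoidance, +1)
RTT 5: cwnd = 10 MSS (congestion avoidance, +1)
RTT 6: cwnd = 11 MSS (congestion avoidance, +1)
RTT 7: cwnd = 12 MSS (congestion avoidance, +1)
RTT 8: cwnd = 13 MSS (congestion avoidance, +1)

13


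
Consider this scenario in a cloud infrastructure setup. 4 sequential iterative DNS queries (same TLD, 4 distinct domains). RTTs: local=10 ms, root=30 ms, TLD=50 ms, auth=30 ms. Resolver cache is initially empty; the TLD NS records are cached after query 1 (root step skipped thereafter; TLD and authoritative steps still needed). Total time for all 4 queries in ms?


Lookup 1 (cold cache): local + root + TLD + auth = 10 + 30 + 50 + 30 = 120 ms
Lookups 2..4 (TLD NS cached -> skip root; new domain -> still ask TLD and auth): local + TLD + auth = 10 + 50 + 30 = 90 ms each
Remaining 3 lookups: 3 * 90 = 270 ms
Total = 120 + 270 = 390 ms

390


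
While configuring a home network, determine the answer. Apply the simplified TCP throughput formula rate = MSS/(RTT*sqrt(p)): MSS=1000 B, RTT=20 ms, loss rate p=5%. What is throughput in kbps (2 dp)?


Given: MSS = 1000 bytes, RTT = 20 ms, loss = 5%
RTT in seconds = 20 / 1000 = 0.02
Loss rate = 5% = 0.05
sqrt(loss) = sqrt(0.05) = 0.223606797750
Throughput (bytes/s) = 1000 / (0.02 * 0.223606797750) = 223606.7977
Throughput (kbps) = 223606.7977 * 8 / 1000 = 1788.854382 -> 1788.85 kbps (2 dp)

1788.85


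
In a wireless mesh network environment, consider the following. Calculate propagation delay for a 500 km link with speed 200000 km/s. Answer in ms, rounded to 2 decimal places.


Given: distance = 500 km, speed = 200000 km/s
Delay = distance / speed = 500 / 200000 seconds
Delay in ms = 500 * 1000 / 200000
Delay = 2.5000 ms
Rounded to 2 dp = 2.50 ms

2.50


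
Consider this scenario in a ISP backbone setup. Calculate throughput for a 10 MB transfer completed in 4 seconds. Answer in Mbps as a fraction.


Given: file = 10 MB, time = 4 s
File in Mb = 10 * 8 = 80 Mb
Throughput = 80 / 4 Mbps
Throughput = 20 Mbps

20


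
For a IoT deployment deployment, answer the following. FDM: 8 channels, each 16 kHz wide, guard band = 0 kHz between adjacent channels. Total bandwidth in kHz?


Given: 8 channels, 16 kHz each, guard = 0 kHz
Channel bandwidth = 8 * 16 = 128 kHz
Guard bands = 7 gaps * 0 kHz = 0 kHz
Total = 128 + 0 = 128 kHz

128


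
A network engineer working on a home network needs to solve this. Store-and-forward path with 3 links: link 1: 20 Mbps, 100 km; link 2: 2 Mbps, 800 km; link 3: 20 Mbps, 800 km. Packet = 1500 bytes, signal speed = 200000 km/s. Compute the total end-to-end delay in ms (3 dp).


Packet = 1500 bytes = 12000 bits. Store-and-forward: sum (t_trans + t_prop) per link.
Link 1: t_trans = 12000/(20*10^6) s = 0.6000 ms; t_prop = 100/200000 s = 0.5000 ms; subtotal = 1.1000 ms
Link 2: t_trans = 12000/(2*10^6) s = 6.0000 ms; t_prop = 800/200000 s = 4.0000 ms; subtotal = 10.0000 ms
Link 3: t_trans = 12000/(20*10^6) s = 0.6000 ms; t_prop = 800/200000 s = 4.0000 ms; subtotal = 4.6000 ms
End-to-end = 1.1000 + 10.0000 + 4.6000 = 15.7000 ms -> 15.700 ms (3 dp)

15.700


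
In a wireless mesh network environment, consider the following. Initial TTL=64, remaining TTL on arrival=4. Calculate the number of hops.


Given: initial TTL = 64, received TTL = 4
Hops = initial TTL - received TTL
Hops = 64 - 4 = 60

60


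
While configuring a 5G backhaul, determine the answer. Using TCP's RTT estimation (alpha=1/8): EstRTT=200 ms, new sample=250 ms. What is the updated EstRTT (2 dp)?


Given: EstRTT = 200 ms, SampleRTT = 250 ms, alpha = 1/8
New EstRTT = (1 - alpha) * EstRTT + alpha * SampleRTT
(7/8) * 200 = 175
(1/8) * 250 = 31.25
New EstRTT = 175 + 31.25 = 206.25 ms -> 206.25 ms (2 dp)

206.25


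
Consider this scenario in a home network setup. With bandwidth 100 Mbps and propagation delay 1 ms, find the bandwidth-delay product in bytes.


Given: bandwidth = 100 Mbps, delay = 1 ms
BDP in bits = 100 * 10^6 * 1 / 1000
BDP in bits = 100000
BDP in bytes = 100000 / 8 = 12500

12500


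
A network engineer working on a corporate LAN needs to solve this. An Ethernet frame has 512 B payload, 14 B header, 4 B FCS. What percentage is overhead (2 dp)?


Given: payload = 512 B, header = 14 B, trailer = 4 B
Overhead bytes = header + trailer = 14 + 4 = 18
Total frame = payload + overhead = 512 + 18 = 530
Overhead % = 18 / 530 * 100 = 3.3962% -> 3.40% (2 dp)

3.40


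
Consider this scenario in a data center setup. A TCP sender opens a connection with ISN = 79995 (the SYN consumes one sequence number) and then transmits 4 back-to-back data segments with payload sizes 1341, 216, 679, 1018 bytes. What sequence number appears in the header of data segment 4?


The SYN occupies sequence number ISN = 79995, so the first data byte is ISN + 1 = 79996.
SEQ of data segment i = (ISN + 1) + sum of payload sizes of segments 1..i-1.
Segment 1: SEQ = 79996, payload = 1341 bytes
Segment 2: SEQ = 81337, payload = 216 bytes
Segment 3: SEQ = 81553, payload = 679 bytes
Segment 4: SEQ = 82232, payload = 1018 bytes
SEQ of segment 4 = 79996 + 1341 + 216 + 679 = 82232

82232


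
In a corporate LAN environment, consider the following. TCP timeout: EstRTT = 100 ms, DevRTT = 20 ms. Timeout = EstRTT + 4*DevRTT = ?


Given: EstRTT = 100 ms, DevRTT = 20 ms
Timeout = EstRTT + 4 * DevRTT
4 * DevRTT = 4 * 20 = 80
Timeout = 100 + 80 = 180 ms

180


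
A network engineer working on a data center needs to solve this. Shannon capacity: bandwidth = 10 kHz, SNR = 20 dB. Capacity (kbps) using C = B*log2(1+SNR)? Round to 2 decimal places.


Given: B = 10 kHz, SNR = 20 dB
SNR linear = 10^(20/10) = 100
1 + SNR = 101
log2(101) = 6.6582114828
C = 10 * 1000 * 6.6582114828 = 66582.1148 bps
C = 66.582115 kbps -> 66.58 kbps (2 dp)

66.58


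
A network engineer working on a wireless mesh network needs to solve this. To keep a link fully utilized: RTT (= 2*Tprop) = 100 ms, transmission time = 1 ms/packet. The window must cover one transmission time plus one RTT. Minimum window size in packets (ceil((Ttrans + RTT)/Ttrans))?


Given: Ttrans = 1 ms, RTT = 100 ms (= 2 * Tprop, Tprop = 50 ms)
Time until first ACK returns = Ttrans + RTT = 1 + 100 = 101 ms
Need W * Ttrans >= Ttrans + RTT  ->  W >= (Ttrans + RTT) / Ttrans
(Ttrans + RTT) / Ttrans = 101 / 1 = 101
W_min = ceil(101) = 101

101


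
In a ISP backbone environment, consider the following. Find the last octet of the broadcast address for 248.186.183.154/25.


Given: IP = 248.186.183.154, prefix = /25
Host bits = 32 - 25 = 7
Network last octet = 154 AND mask = 128
Host part size = 2^7 - 1 = 127
Broadcast last octet = 128 OR 127 = 255

255


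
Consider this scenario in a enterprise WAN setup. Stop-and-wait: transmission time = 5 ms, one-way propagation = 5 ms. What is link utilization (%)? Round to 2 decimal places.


Given: Ttrans = 5 ms, Tprop = 5 ms
RTT = 2 * Tprop = 2 * 5 = 10 ms
U = Ttrans / (Ttrans + RTT)
U = 5 / (5 + 10)
U = 5 / 15 = 0.333333
U% = 33.33%

33.33


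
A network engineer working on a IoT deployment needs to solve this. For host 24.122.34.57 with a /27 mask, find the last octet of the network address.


Given: IP = 24.122.34.57, prefix = /27
Subnet mask = 255.255.255.224
Last octet of IP: 57
Last octet of mask: 224
Network last octet = 57 AND 224 = 32

32


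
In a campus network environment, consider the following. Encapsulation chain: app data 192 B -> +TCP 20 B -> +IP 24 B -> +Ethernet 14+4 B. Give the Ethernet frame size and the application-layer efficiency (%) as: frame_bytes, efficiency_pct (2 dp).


TCP segment = 192 + 20 = 212 B
IP packet = 212 + 24 = 236 B
Ethernet frame = 236 + 14 + 4 = 254 B
Efficiency = app / frame = 192 / 254 = 0.755906 = 75.5906% -> 75.59% (2 dp)

254, 75.59


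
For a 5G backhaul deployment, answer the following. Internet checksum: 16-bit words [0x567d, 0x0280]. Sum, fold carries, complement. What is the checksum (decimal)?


Given words: [0x567d, 0x0280]
Step 1: Sum all words
Raw sum = 22141 + 640 = 22781
One's complement = ~22781 & 0xFFFF = 42754

42754


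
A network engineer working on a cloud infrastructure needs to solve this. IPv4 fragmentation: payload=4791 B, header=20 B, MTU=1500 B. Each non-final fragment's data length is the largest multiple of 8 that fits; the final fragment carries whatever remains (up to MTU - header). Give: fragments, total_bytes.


Max data per non-final fragment = floor((MTU - header)/8)*8 = floor((1500 - 20)/8)*8 = floor(1480/8)*8 = 1480 B
Final fragment needs no 8-byte alignment: it can carry up to MTU - header = 1480 B
Non-final fragments needed = ceil((payload - 1480) / 1480) = ceil(3311/1480) = ceil(2.2372) = 3
Number of fragments = 3 + 1 = 4
Fragment sizes (data): 3 * 1480 B + 351 B (last, 351 <= 1480 OK)
Total bytes sent = payload + n_frags * header = 4791 + 4*20 = 4791 + 80 = 4871 B

4, 4871


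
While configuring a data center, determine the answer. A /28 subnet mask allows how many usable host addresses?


Given: subnet mask /28
Host bits = 32 - 28 = 4
Total addresses = 2^4 = 16
Usable hosts = 16 - 2 (network + broadcast) = 14

14


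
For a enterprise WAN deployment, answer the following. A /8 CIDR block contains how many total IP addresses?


Given: CIDR prefix /8
Host bits = 32 - 8 = 24
Total addresses = 2^24 = 16777216

16777216


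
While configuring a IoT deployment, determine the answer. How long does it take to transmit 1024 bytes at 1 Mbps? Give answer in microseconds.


Given: packet = 1024 bytes, bandwidth = 1 Mbps
Packet in bits = 1024 * 8 = 8192 bits
Bandwidth = 1 * 10^6 = 1000000 bps
Time = 8192 / 1000000 seconds
Time in us = 8192 * 10^6 / 1000000 = 8192

8192


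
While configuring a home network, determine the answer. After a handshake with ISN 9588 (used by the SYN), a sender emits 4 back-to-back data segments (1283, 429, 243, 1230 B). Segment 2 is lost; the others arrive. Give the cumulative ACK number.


SYN uses sequence number 9588; first data byte = ISN + 1 = 9589.
Segment 1: SEQ = 9589, len = 1283 B, covers [9589, 10871]
Segment 2: SEQ = 10872, len = 429 B, covers [10872, 11300] [LOST]
Segment 3: SEQ = 11301, len = 243 B, covers [11301, 11543]
Segment 4: SEQ = 11544, len = 1230 B, covers [11544, 12773]
In-order data received: bytes [9589, 10871] (segments 1..1).
Segment 2 missing -> gap begins at byte 10872; later segments buffered out of order.
Cumulative ACK = next expected in-order byte = 9589 + 1283 = 10872

10872


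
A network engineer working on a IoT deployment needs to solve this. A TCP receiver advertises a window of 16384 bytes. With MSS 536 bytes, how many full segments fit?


Given: RWND = 16384 bytes, MSS = 536 bytes
Full segments = floor(RWND / MSS)
Full segments = floor(16384 / 536)
Full segments = floor(30.5672) = 30

30


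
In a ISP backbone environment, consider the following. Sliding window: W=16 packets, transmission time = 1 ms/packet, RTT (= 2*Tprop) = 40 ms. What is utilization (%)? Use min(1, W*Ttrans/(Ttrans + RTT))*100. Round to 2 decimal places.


Given: W = 16, Ttrans = 1 ms, RTT = 40 ms (= 2 * Tprop, Tprop = 20 ms)
Cycle time = Ttrans + RTT = 1 + 40 = 41 ms (first packet sent until its ACK returns)
W * Ttrans = 16 * 1 = 16 ms of sending per cycle
W * Ttrans / (Ttrans + RTT) = 16 / 41 = 0.390244
U = min(1, 0.390244) = 0.390244
U% = 39.02%

39.02


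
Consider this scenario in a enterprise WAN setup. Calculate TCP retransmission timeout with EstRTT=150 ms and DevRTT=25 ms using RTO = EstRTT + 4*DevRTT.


Given: EstRTT = 150 ms, DevRTT = 25 ms
Timeout = EstRTT + 4 * DevRTT
4 * DevRTT = 4 * 25 = 100
Timeout = 150 + 100 = 250 ms

250


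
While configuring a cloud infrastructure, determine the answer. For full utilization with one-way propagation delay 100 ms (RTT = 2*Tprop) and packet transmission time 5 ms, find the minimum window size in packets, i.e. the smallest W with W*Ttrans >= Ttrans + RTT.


Given: Ttrans = 5 ms, RTT = 200 ms (= 2 * Tprop, Tprop = 100 ms)
Time until first ACK returns = Ttrans + RTT = 5 + 200 = 205 ms
Need W * Ttrans >= Ttrans + RTT  ->  W >= (Ttrans + RTT) / Ttrans
(Ttrans + RTT) / Ttrans = 205 / 5 = 41
W_min = ceil(41) = 41

41


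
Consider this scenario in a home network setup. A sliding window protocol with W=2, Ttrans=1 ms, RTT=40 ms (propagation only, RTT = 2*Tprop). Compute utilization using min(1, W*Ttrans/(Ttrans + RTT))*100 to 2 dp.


Given: W = 2, Ttrans = 1 ms, RTT = 40 ms (= 2 * Tprop, Tprop = 20 ms)
Cycle time = Ttrans + RTT = 1 + 40 = 41 ms (first packet sent until its ACK returns)
W * Ttrans = 2 * 1 = 2 ms of sending per cycle
W * Ttrans / (Ttrans + RTT) = 2 / 41 = 0.048780
U = min(1, 0.048780) = 0.048780
U% = 4.88%

4.88


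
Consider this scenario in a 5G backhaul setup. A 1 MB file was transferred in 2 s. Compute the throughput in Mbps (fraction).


Given: file = 1 MB, time = 2 s
File in Mb = 1 * 8 = 8 Mb
Throughput = 8 / 2 Mbps
Throughput = 4 Mbps

4


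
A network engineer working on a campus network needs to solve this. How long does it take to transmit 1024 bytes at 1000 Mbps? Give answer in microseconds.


Given: packet = 1024 bytes, bandwidth = 1000 Mbps
Packet in bits = 1024 * 8 = 8192 bits
Bandwidth = 1000 * 10^6 = 1000000000 bps
Time = 8192 / 1000000000 seconds
Time in us = 8192 * 10^6 / 1000000000 = 8.192

8.192


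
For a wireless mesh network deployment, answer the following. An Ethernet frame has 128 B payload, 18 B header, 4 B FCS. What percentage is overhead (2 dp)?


Given: payload = 128 B, header = 18 B, trailer = 4 B
Overhead bytes = header + trailer = 18 + 4 = 22
Total frame = payload + overhead = 128 + 22 = 150
Overhead % = 22 / 150 * 100 = 14.6667% -> 14.67% (2 dp)

14.67


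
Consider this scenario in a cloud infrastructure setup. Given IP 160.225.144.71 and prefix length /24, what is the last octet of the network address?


Given: IP = 160.225.144.71, prefix = /24
Subnet mask = 255.255.255.0
Last octet of IP: 71
Last octet of mask: 0
Network last octet = 71 AND 0 = 0

0


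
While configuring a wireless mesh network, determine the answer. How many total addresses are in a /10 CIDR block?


Given: CIDR prefix /10
Host bits = 32 - 10 = 22
Total addresses = 2^22 = 4194304

4194304


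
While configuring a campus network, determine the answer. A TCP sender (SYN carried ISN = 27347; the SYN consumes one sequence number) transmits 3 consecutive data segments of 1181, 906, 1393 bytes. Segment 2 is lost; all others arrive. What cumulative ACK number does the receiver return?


SYN uses sequence number 27347; first data byte = ISN + 1 = 27348.
Segment 1: SEQ = 27348, len = 1181 B, covers [27348, 28528]
Segment 2: SEQ = 28529, len = 906 B, covers [28529, 29434] [LOST]
Segment 3: SEQ = 29435, len = 1393 B, covers [29435, 30827]
In-order data received: bytes [27348, 28528] (segments 1..1).
Segment 2 missing -> gap begins at byte 28529; later segments buffered out of order.
Cumulative ACK = next expected in-order byte = 27348 + 1181 = 28529

28529


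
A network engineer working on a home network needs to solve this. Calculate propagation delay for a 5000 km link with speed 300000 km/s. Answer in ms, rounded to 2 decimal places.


Given: distance = 5000 km, speed = 300000 km/s
Delay = distance / speed = 5000 / 300000 seconds
Delay in ms = 5000 * 1000 / 300000
Delay = 16.6667 ms
Rounded to 2 dp = 16.67 ms

16.67


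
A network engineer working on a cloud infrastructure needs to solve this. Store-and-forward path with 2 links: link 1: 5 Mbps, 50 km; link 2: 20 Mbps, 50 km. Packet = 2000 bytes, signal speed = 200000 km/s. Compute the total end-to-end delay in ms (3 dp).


Packet = 2000 bytes = 16000 bits. Store-and-forward: sum (t_trans + t_prop) per link.
Link 1: t_trans = 16000/(5*10^6) s = 3.2000 ms; t_prop = 50/200000 s = 0.2500 ms; subtotal = 3.4500 ms
Link 2: t_trans = 16000/(20*10^6) s = 0.8000 ms; t_prop = 50/200000 s = 0.2500 ms; subtotal = 1.0500 ms
End-to-end = 3.4500 + 1.0500 = 4.5000 ms -> 4.500 ms (3 dp)

4.500


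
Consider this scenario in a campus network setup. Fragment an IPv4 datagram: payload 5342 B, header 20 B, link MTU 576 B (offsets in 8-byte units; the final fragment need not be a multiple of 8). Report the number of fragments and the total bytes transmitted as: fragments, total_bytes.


Max data per non-final fragment = floor((MTU - header)/8)*8 = floor((576 - 20)/8)*8 = floor(556/8)*8 = 552 B
Final fragment needs no 8-byte alignment: it can carry up to MTU - header = 556 B
Non-final fragments needed = ceil((payload - 556) / 552) = ceil(4786/552) = ceil(8.6703) = 9
Number of fragments = 9 + 1 = 10
Fragment sizes (data): 9 * 552 B + 374 B (last, 374 <= 556 OK)
Total bytes sent = payload + n_frags * header = 5342 + 10*20 = 5342 + 200 = 5542 B

10, 5542


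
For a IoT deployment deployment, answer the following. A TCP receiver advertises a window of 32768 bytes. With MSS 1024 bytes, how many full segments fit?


Given: RWND = 32768 bytes, MSS = 1024 bytes
Full segments = floor(RWND / MSS)
Full segments = floor(32768 / 1024)
Full segments = floor(32.0) = 32

32


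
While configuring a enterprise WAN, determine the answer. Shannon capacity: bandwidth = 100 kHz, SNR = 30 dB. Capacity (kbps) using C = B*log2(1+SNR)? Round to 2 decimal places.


Given: B = 100 kHz, SNR = 30 dB
SNR linear = 10^(30/10) = 1000
1 + SNR = 1001
log2(1001) = 9.9672262588
C = 100 * 1000 * 9.9672262588 = 996722.6259 bps
C = 996.722626 kbps -> 996.72 kbps (2 dp)

996.72


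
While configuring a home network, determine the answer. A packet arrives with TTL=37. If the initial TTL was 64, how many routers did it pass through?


Given: initial TTL = 64, received TTL = 37
Hops = initial TTL - received TTL
Hops = 64 - 37 = 27

27


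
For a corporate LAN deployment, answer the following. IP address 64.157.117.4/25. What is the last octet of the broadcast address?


Given: IP = 64.157.117.4, prefix = /25
Host bits = 32 - 25 = 7
Network last octet = 4 AND mask = 0
Host part size = 2^7 - 1 = 127
Broadcast last octet = 0 OR 127 = 127

127


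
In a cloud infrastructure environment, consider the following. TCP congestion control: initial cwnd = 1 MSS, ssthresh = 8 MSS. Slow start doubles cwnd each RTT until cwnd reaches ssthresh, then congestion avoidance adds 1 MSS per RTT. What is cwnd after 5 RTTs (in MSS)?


RTT 0: cwnd = 1 MSS (initial)
RTT 1: cwnd = 2 MSS (slow start, doubled)
RTT 2: cwnd = 4 MSS (slow start, doubled)
RTT 3: cwnd = 8 MSS (slow start, doubled)
RTT 4: cwnd = 9 MSS (congestion avoidance, +1)
RTT 5: cwnd = 10 MSS (congestion avoidance, +1)

10


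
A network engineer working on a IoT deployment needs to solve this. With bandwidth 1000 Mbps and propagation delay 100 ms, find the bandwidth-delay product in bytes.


Given: bandwidth = 1000 Mbps, delay = 100 ms
BDP in bits = 1000 * 10^6 * 100 / 1000
BDP in bits = 100000000
BDP in bytes = 100000000 / 8 = 12500000

12500000


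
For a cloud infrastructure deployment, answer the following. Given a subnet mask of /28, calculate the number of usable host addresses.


Given: subnet mask /28
Host bits = 32 - 28 = 4
Total addresses = 2^4 = 16
Usable hosts = 16 - 2 (network + broadcast) = 14

14


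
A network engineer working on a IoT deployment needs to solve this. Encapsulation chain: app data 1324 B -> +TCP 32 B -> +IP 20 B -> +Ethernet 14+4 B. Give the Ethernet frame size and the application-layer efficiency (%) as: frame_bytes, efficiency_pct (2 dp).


TCP segment = 1324 + 32 = 1356 B
IP packet = 1356 + 20 = 1376 B
Ethernet frame = 1376 + 14 + 4 = 1394 B
Efficiency = app / frame = 1324 / 1394 = 0.949785 = 94.9785% -> 94.98% (2 dp)

1394, 94.98


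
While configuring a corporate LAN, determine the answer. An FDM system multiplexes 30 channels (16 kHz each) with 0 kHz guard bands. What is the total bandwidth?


Given: 30 channels, 16 kHz each, guard = 0 kHz
Channel bandwidth = 30 * 16 = 480 kHz
Guard bands = 29 gaps * 0 kHz = 0 kHz
Total = 480 + 0 = 480 kHz

480


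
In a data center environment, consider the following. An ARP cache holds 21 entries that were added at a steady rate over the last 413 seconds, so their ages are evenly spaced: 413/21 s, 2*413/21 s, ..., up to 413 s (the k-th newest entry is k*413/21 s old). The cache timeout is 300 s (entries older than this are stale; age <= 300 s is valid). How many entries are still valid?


Ages are k * 413/21 s for k = 1..21 (spacing = 19.6667 s).
Entry k is valid iff k * 413/21 <= 300 iff k <= 21 * 300 / 413 = 15.2542
n_valid = floor(15.2542) = 15
(n_stale = 21 - 15 = 6)

15


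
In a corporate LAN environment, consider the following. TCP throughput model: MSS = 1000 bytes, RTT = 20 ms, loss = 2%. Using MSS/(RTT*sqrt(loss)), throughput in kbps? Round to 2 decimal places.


Given: MSS = 1000 bytes, RTT = 20 ms, loss = 2%
RTT in seconds = 20 / 1000 = 0.02
Loss rate = 2% = 0.02
sqrt(loss) = sqrt(0.02) = 0.141421356237
Throughput (bytes/s) = 1000 / (0.02 * 0.141421356237) = 353553.3906
Throughput (kbps) = 353553.3906 * 8 / 1000 = 2828.427125 -> 2828.43 kbps (2 dp)

2828.43


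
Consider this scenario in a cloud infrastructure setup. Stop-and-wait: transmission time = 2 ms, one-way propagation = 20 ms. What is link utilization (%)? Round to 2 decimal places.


Given: Ttrans = 2 ms, Tprop = 20 ms
RTT = 2 * Tprop = 2 * 20 = 40 ms
U = Ttrans / (Ttrans + RTT)
U = 2 / (2 + 40)
U = 2 / 42 = 0.047619
U% = 4.76%

4.76


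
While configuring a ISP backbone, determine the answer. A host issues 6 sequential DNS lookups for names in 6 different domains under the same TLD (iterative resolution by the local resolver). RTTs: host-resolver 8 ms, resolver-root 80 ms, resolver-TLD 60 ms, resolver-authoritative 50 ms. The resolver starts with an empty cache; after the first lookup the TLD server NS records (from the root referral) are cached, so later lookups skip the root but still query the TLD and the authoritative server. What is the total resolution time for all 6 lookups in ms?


Lookup 1 (cold cache): local + root + TLD + auth = 8 + 80 + 60 + 50 = 198 ms
Lookups 2..6 (TLD NS cached -> skip root; new domain -> still ask TLD and auth): local + TLD + auth = 8 + 60 + 50 = 118 ms each
Remaining 5 lookups: 5 * 118 = 590 ms
Total = 198 + 590 = 788 ms

788


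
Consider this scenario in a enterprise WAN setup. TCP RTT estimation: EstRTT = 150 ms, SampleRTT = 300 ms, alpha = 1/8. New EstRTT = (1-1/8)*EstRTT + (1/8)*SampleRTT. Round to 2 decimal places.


Given: EstRTT = 150 ms, SampleRTT = 300 ms, alpha = 1/8
New EstRTT = (1 - alpha) * EstRTT + alpha * SampleRTT
(7/8) * 150 = 131.25
(1/8) * 300 = 37.5
New EstRTT = 131.25 + 37.5 = 168.75 ms -> 168.75 ms (2 dp)

168.75


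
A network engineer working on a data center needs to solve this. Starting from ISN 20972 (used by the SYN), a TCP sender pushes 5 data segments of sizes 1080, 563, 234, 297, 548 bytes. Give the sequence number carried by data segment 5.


The SYN occupies sequence number ISN = 20972, so the first data byte is ISN + 1 = 20973.
SEQ of data segment i = (ISN + 1) + sum of payload sizes of segments 1..i-1.
Segment 1: SEQ = 20973, payload = 1080 bytes
Segment 2: SEQ = 22053, payload = 563 bytes
Segment 3: SEQ = 22616, payload = 234 bytes
Segment 4: SEQ = 22850, payload = 297 bytes
Segment 5: SEQ = 23147, payload = 548 bytes
SEQ of segment 5 = 20973 + 1080 + 563 + 234 + 297 = 23147

23147


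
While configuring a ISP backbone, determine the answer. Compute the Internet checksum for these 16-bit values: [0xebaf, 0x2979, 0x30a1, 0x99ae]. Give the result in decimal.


Given words: [0xebaf, 0x2979, 0x30a1, 0x99ae]
Step 1: Sum all words
Raw sum = 60335 + 10617 + 12449 + 39342 = 122743
Step 2: Fold carry: (57207 + 1) = 57208
One's complement = ~57208 & 0xFFFF = 8327

8327


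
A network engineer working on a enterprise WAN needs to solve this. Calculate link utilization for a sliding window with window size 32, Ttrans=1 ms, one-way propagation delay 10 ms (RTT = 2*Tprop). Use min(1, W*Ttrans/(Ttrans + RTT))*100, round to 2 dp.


Given: W = 32, Ttrans = 1 ms, RTT = 20 ms (= 2 * Tprop, Tprop = 10 ms)
Cycle time = Ttrans + RTT = 1 + 20 = 21 ms (first packet sent until its ACK returns)
W * Ttrans = 32 * 1 = 32 ms of sending per cycle
W * Ttrans / (Ttrans + RTT) = 32 / 21 = 1.523810
U = min(1, 1.523810) = 1.000000
U% = 100.00%

100.00


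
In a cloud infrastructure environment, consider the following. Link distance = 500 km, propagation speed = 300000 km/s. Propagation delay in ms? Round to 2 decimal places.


Given: distance = 500 km, speed = 300000 km/s
Delay = distance / speed = 500 / 300000 seconds
Delay in ms = 500 * 1000 / 300000
Delay = 1.6667 ms
Rounded to 2 dp = 1.67 ms

1.67


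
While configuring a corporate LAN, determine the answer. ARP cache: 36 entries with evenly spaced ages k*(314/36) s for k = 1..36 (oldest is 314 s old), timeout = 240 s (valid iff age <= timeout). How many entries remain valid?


Ages are k * 314/36 s for k = 1..36 (spacing = 8.7222 s).
Entry k is valid iff k * 314/36 <= 240 iff k <= 36 * 240 / 314 = 27.5159
n_valid = floor(27.5159) = 27
(n_stale = 36 - 27 = 9)

27


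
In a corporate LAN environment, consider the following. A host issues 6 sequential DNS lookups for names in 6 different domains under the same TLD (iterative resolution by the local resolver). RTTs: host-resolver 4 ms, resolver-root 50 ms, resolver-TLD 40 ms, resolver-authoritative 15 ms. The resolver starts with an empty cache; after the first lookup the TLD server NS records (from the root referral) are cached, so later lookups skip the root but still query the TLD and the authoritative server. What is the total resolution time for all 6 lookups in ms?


Lookup 1 (cold cache): local + root + TLD + auth = 4 + 50 + 40 + 15 = 109 ms
Lookups 2..6 (TLD NS cached -> skip root; new domain -> still ask TLD and auth): local + TLD + auth = 4 + 40 + 15 = 59 ms each
Remaining 5 lookups: 5 * 59 = 295 ms
Total = 109 + 295 = 404 ms

404


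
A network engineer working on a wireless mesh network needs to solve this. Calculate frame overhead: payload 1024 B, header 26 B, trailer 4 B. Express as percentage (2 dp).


Given: payload = 1024 B, header = 26 B, trailer = 4 B
Overhead bytes = header + trailer = 26 + 4 = 30
Total frame = payload + overhead = 1024 + 30 = 1054
Overhead % = 30 / 1054 * 100 = 2.8463% -> 2.85% (2 dp)

2.85


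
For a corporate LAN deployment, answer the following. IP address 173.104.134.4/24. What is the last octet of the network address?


Given: IP = 173.104.134.4, prefix = /24
Subnet mask = 255.255.255.0
Last octet of IP: 4
Last octet of mask: 0
Network last octet = 4 AND 0 = 0

0


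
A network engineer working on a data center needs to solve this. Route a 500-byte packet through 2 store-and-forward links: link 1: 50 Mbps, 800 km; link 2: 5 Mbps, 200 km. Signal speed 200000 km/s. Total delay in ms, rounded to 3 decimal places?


Packet = 500 bytes = 4000 bits. Store-and-forward: sum (t_trans + t_prop) per link.
Link 1: t_trans = 4000/(50*10^6) s = 0.0800 ms; t_prop = 800/200000 s = 4.0000 ms; subtotal = 4.0800 ms
Link 2: t_trans = 4000/(5*10^6) s = 0.8000 ms; t_prop = 200/200000 s = 1.0000 ms; subtotal = 1.8000 ms
End-to-end = 4.0800 + 1.8000 = 5.8800 ms -> 5.880 ms (3 dp)

5.880


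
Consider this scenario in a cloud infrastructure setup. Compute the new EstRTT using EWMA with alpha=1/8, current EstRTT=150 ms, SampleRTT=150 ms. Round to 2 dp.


Given: EstRTT = 150 ms, SampleRTT = 150 ms, alpha = 1/8
New EstRTT = (1 - alpha) * EstRTT + alpha * SampleRTT
(7/8) * 150 = 131.25
(1/8) * 150 = 18.75
New EstRTT = 131.25 + 18.75 = 150 ms -> 150.00 ms (2 dp)

150.00


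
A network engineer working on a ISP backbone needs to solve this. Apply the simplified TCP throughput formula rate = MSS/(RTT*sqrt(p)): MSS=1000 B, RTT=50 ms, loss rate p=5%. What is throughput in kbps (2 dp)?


Given: MSS = 1000 bytes, RTT = 50 ms, loss = 5%
RTT in seconds = 50 / 1000 = 0.05
Loss rate = 5% = 0.05
sqrt(loss) = sqrt(0.05) = 0.223606797750
Throughput (bytes/s) = 1000 / (0.05 * 0.223606797750) = 89442.7191
Throughput (kbps) = 89442.7191 * 8 / 1000 = 715.541753 -> 715.54 kbps (2 dp)

715.54


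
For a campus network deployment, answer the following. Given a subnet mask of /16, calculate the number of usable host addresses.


Given: subnet mask /16
Host bits = 32 - 16 = 16
Total addresses = 2^16 = 65536
Usable hosts = 65536 - 2 (network + broadcast) = 65534

65534


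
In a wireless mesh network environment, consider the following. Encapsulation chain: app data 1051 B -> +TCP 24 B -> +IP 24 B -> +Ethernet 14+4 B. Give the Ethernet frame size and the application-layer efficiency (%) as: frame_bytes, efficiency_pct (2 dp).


TCP segment = 1051 + 24 = 1075 B
IP packet = 1075 + 24 = 1099 B
Ethernet frame = 1099 + 14 + 4 = 1117 B
Efficiency = app / frame = 1051 / 1117 = 0.940913 = 94.0913% -> 94.09% (2 dp)

1117, 94.09


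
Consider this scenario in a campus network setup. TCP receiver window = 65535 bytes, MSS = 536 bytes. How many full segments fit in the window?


Given: RWND = 65535 bytes, MSS = 536 bytes
Full segments = floor(RWND / MSS)
Full segments = floor(65535 / 536)
Full segments = floor(122.2668) = 122

122


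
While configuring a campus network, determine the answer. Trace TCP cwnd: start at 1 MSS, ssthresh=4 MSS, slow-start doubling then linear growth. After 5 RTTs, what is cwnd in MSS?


RTT 0: cwnd = 1 MSS (initial)
RTT 1: cwnd = 2 MSS (slow start, doubled)
RTT 2: cwnd = 4 MSS (slow start, doubled)
RTT 3: cwnd = 5 MSS (congestion avoidance, +1)
RTT 4: cwnd = 6 MSS (congestion avoidance, +1)
RTT 5: cwnd = 7 MSS (congestion avoidance, +1)

7


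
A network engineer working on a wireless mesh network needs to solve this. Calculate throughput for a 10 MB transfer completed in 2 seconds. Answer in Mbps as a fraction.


Given: file = 10 MB, time = 2 s
File in Mb = 10 * 8 = 80 Mb
Throughput = 80 / 2 Mbps
Throughput = 40 Mbps

40


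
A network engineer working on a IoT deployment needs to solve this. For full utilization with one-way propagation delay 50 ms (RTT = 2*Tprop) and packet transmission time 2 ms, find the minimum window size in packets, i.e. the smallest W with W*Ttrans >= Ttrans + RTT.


Given: Ttrans = 2 ms, RTT = 100 ms (= 2 * Tprop, Tprop = 50 ms)
Time until first ACK returns = Ttrans + RTT = 2 + 100 = 102 ms
Need W * Ttrans >= Ttrans + RTT  ->  W >= (Ttrans + RTT) / Ttrans
(Ttrans + RTT) / Ttrans = 102 / 2 = 51
W_min = ceil(51) = 51

51


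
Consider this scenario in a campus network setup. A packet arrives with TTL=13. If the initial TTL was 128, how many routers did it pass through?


Given: initial TTL = 128, received TTL = 13
Hops = initial TTL - received TTL
Hops = 128 - 13 = 115

115


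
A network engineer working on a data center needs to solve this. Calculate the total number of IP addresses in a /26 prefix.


Given: CIDR prefix /26
Host bits = 32 - 26 = 6
Total addresses = 2^6 = 64

64


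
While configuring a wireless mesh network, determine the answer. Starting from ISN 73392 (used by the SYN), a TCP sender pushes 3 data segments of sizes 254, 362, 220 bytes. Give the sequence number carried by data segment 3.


The SYN occupies sequence number ISN = 73392, so the first data byte is ISN + 1 = 73393.
SEQ of data segment i = (ISN + 1) + sum of payload sizes of segments 1..i-1.
Segment 1: SEQ = 73393, payload = 254 bytes
Segment 2: SEQ = 73647, payload = 362 bytes
Segment 3: SEQ = 74009, payload = 220 bytes
SEQ of segment 3 = 73393 + 254 + 362 = 74009

74009


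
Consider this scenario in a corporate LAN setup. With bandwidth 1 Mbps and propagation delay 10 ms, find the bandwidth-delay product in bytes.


Given: bandwidth = 1 Mbps, delay = 10 ms
BDP in bits = 1 * 10^6 * 10 / 1000
BDP in bits = 10000
BDP in bytes = 10000 / 8 = 1250

1250


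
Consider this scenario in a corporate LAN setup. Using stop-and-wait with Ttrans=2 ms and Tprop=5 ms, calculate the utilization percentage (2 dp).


Given: Ttrans = 2 ms, Tprop = 5 ms
RTT = 2 * Tprop = 2 * 5 = 10 ms
U = Ttrans / (Ttrans + RTT)
U = 2 / (2 + 10)
U = 2 / 12 = 0.166667
U% = 16.67%

16.67


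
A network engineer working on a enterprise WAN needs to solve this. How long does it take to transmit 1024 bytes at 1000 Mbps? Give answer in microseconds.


Given: packet = 1024 bytes, bandwidth = 1000 Mbps
Packet in bits = 1024 * 8 = 8192 bits
Bandwidth = 1000 * 10^6 = 1000000000 bps
Time = 8192 / 1000000000 seconds
Time in us = 8192 * 10^6 / 1000000000 = 8.192

8.192


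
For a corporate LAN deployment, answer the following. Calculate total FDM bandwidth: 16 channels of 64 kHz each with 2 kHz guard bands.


Given: 16 channels, 64 kHz each, guard = 2 kHz
Channel bandwidth = 16 * 64 = 1024 kHz
Guard bands = 15 gaps * 2 kHz = 30 kHz
Total = 1024 + 30 = 1054 kHz

1054


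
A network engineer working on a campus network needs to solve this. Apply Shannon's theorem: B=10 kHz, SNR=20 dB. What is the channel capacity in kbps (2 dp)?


Given: B = 10 kHz, SNR = 20 dB
SNR linear = 10^(20/10) = 100
1 + SNR = 101
log2(101) = 6.6582114828
C = 10 * 1000 * 6.6582114828 = 66582.1148 bps
C = 66.582115 kbps -> 66.58 kbps (2 dp)

66.58


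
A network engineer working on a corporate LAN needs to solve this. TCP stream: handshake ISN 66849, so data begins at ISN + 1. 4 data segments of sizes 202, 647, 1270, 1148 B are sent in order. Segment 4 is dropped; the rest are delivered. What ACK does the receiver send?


SYN uses sequence number 66849; first data byte = ISN + 1 = 66850.
Segment 1: SEQ = 66850, len = 202 B, covers [66850, 67051]
Segment 2: SEQ = 67052, len = 647 B, covers [67052, 67698]
Segment 3: SEQ = 67699, len = 1270 B, covers [67699, 68968]
Segment 4: SEQ = 68969, len = 1148 B, covers [68969, 70116] [LOST]
In-order data received: bytes [66850, 68968] (segments 1..3).
Segment 4 missing -> gap begins at byte 68969.
Cumulative ACK = next expected in-order byte = 66850 + 202 + 647 + 1270 = 68969

68969


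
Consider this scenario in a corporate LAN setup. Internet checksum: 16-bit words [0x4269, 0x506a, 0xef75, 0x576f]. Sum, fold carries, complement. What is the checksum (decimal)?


Given words: [0x4269, 0x506a, 0xef75, 0x576f]
Step 1: Sum all words
Raw sum = 17001 + 20586 + 61301 + 22383 = 121271
Step 2: Fold carry: (55735 + 1) = 55736
One's complement = ~55736 & 0xFFFF = 9799

9799


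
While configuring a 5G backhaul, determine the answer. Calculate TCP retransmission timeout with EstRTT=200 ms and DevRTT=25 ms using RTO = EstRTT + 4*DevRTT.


Given: EstRTT = 200 ms, DevRTT = 25 ms
Timeout = EstRTT + 4 * DevRTT
4 * DevRTT = 4 * 25 = 100
Timeout = 200 + 100 = 300 ms

300


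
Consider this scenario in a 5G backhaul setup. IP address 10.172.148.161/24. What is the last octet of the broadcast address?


Given: IP = 10.172.148.161, prefix = /24
Host bits = 32 - 24 = 8
Network last octet = 161 AND mask = 0
Host part size = 2^8 - 1 = 255
Broadcast last octet = 0 OR 255 = 255

255


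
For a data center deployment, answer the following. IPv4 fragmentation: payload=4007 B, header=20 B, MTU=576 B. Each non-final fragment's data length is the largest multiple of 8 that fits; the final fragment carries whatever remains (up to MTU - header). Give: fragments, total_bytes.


Max data per non-final fragment = floor((MTU - header)/8)*8 = floor((576 - 20)/8)*8 = floor(556/8)*8 = 552 B
Final fragment needs no 8-byte alignment: it can carry up to MTU - header = 556 B
Non-final fragments needed = ceil((payload - 556) / 552) = ceil(3451/552) = ceil(6.2518) = 7
Number of fragments = 7 + 1 = 8
Fragment sizes (data): 7 * 552 B + 143 B (last, 143 <= 556 OK)
Total bytes sent = payload + n_frags * header = 4007 + 8*20 = 4007 + 160 = 4167 B

8, 4167


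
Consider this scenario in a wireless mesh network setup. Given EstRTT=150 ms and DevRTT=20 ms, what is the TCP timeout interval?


Given: EstRTT = 150 ms, DevRTT = 20 ms
Timeout = EstRTT + 4 * DevRTT
4 * DevRTT = 4 * 20 = 80
Timeout = 150 + 80 = 230 ms

230


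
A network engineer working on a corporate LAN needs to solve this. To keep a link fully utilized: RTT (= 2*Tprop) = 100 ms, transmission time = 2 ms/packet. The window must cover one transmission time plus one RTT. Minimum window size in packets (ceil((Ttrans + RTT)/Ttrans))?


Given: Ttrans = 2 ms, RTT = 100 ms (= 2 * Tprop, Tprop = 50 ms)
Time until first ACK returns = Ttrans + RTT = 2 + 100 = 102 ms
Need W * Ttrans >= Ttrans + RTT  ->  W >= (Ttrans + RTT) / Ttrans
(Ttrans + RTT) / Ttrans = 102 / 2 = 51
W_min = ceil(51) = 51

51


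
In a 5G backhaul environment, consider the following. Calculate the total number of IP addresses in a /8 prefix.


Given: CIDR prefix /8
Host bits = 32 - 8 = 24
Total addresses = 2^24 = 16777216

16777216


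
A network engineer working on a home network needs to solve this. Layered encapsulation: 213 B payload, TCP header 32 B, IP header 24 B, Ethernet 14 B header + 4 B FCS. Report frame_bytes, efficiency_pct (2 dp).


TCP segment = 213 + 32 = 245 B
IP packet = 245 + 24 = 269 B
Ethernet frame = 269 + 14 + 4 = 287 B
Efficiency = app / frame = 213 / 287 = 0.742160 = 74.2160% -> 74.22% (2 dp)

287, 74.22


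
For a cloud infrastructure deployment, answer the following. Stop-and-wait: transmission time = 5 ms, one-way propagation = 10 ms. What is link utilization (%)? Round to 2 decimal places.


Given: Ttrans = 5 ms, Tprop = 10 ms
RTT = 2 * Tprop = 2 * 10 = 20 ms
U = Ttrans / (Ttrans + RTT)
U = 5 / (5 + 20)
U = 5 / 25 = 0.2
U% = 20.00%

20.00


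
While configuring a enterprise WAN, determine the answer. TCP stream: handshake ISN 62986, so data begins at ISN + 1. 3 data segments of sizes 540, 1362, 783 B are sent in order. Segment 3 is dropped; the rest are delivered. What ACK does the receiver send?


SYN uses sequence number 62986; first data byte = ISN + 1 = 62987.
Segment 1: SEQ = 62987, len = 540 B, covers [62987, 63526]
Segment 2: SEQ = 63527, len = 1362 B, covers [63527, 64888]
Segment 3: SEQ = 64889, len = 783 B, covers [64889, 65671] [LOST]
In-order data received: bytes [62987, 64888] (segments 1..2).
Segment 3 missing -> gap begins at byte 64889.
Cumulative ACK = next expected in-order byte = 62987 + 540 + 1362 = 64889

64889


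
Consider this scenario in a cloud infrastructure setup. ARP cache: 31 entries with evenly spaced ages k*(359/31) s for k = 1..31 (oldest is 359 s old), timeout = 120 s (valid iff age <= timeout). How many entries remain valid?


Ages are k * 359/31 s for k = 1..31 (spacing = 11.5806 s).
Entry k is valid iff k * 359/31 <= 120 iff k <= 31 * 120 / 359 = 10.3621
n_valid = floor(10.3621) = 10
(n_stale = 31 - 10 = 21)

10
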